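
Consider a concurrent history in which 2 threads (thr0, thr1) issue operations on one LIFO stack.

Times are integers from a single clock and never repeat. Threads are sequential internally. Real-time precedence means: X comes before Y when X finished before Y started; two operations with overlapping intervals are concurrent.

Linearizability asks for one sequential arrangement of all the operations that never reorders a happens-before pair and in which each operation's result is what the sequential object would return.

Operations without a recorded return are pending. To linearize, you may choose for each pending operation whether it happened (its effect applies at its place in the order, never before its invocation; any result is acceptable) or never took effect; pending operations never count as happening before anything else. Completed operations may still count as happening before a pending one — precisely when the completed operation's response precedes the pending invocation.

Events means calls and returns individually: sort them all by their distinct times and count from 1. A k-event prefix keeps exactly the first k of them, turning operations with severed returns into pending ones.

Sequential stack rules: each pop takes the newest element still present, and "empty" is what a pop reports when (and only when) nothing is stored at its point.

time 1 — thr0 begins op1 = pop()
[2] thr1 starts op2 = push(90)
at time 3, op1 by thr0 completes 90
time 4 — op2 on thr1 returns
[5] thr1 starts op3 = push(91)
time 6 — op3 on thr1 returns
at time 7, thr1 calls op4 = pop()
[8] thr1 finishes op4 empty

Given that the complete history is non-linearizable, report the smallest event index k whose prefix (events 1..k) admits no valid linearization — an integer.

8

events 1..7 are still linearizable — one witness is op2, op1, op3:
after step 1 (op2 push(90)): stack <90>
after step 2 (op1 pop() → 90): stack <>
after step 3 (op3 push(91)): stack <91>
once event 8 joins (op4's response, time 8), exhaustive search finds no witness
sample order op1, op2, op3, op4 stalls at step 1 — op1 pop() → 90 has no legal effect
sample order op2, op1, op3, op4 stalls at step 4 — op4 pop() → empty has no legal effect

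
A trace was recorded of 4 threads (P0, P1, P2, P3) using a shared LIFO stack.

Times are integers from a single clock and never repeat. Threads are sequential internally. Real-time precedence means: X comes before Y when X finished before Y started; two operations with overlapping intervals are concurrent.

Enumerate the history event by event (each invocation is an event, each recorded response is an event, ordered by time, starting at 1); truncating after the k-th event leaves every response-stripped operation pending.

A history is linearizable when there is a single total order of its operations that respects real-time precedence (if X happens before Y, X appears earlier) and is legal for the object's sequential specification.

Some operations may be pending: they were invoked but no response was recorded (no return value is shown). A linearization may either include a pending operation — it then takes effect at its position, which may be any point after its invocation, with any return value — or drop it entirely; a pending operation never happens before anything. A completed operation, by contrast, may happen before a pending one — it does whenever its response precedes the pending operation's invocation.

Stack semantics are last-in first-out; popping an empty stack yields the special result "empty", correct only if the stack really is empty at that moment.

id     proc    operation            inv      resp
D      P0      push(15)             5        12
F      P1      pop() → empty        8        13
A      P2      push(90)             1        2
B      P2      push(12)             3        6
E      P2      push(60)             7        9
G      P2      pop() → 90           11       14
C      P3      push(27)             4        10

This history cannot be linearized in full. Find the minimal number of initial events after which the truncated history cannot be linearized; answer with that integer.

one valid order for events 1..12 is A, B, C, D, E:
1. A push(90), leaving stack <90>
2. B push(12), leaving stack <90,12>
3. C push(27), leaving stack <90,12,27>
4. D push(15), leaving stack <90,12,27,15>
5. E push(60), leaving stack <90,12,27,15,60>
once event 13 joins (F's response, time 13), exhaustive search finds no witness
no completion choice of the 1 pending operation (G) rescues it — every subset was tried
for example A, B, C, D, E, F (pending dropped) fails at step 6: F pop() → empty is not legal there
for example A, B, C, D, F, E (pending dropped) fails at step 5: F pop() → empty is not legal there

13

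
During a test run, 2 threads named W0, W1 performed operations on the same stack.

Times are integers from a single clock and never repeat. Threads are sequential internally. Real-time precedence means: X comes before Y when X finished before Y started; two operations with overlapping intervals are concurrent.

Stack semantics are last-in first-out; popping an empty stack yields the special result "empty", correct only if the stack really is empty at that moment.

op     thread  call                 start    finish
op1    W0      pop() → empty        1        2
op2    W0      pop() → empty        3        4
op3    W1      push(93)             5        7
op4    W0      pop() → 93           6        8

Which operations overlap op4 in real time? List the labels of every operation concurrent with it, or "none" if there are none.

overlap test against op4 [6,8]: concurrent iff the interval meets 6..8
op1 [1,2]: before
op2 [3,4]: before
op3 [5,7]: concurrent

op3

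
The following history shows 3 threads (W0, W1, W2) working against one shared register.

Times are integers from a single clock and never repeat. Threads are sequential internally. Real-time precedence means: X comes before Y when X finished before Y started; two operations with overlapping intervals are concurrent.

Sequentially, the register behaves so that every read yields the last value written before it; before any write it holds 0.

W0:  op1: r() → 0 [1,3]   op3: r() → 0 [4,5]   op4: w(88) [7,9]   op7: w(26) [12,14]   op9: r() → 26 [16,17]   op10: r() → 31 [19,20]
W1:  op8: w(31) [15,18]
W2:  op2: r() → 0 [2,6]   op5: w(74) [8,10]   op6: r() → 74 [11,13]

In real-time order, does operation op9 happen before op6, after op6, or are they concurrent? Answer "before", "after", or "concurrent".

op9 spans [16,17], op6 spans [11,13]
resp(op6)=13 < inv(op9)=16

after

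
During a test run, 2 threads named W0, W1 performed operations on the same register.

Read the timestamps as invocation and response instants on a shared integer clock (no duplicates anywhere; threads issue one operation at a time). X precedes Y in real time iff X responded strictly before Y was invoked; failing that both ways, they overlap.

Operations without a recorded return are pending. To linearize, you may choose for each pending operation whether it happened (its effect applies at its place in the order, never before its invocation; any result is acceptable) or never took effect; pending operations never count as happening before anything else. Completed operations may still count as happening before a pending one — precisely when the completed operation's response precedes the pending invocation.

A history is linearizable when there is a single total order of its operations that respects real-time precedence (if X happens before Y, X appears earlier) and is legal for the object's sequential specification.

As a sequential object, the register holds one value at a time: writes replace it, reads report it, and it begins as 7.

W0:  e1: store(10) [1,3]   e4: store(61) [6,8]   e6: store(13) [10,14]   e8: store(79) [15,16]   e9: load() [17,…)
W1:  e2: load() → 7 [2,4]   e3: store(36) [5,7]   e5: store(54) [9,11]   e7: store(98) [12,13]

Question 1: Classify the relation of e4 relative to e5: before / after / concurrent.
Answer: before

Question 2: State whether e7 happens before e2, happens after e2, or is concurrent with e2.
Answer: after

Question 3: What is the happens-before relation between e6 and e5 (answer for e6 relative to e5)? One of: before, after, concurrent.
Answer: concurrent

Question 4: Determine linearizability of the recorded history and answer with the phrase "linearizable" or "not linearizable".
linearizable

witness order: e2, e1, e3, e4, e5, e6, e7, e8
step 1: e2 load() → 7 — value 7
step 2: e1 store(10) — value 10
step 3: e3 store(36) — value 36
step 4: e4 store(61) — value 61
step 5: e5 store(54) — value 54
step 6: e6 store(13) — value 13
step 7: e7 store(98) — value 98
step 8: e8 store(79) — value 79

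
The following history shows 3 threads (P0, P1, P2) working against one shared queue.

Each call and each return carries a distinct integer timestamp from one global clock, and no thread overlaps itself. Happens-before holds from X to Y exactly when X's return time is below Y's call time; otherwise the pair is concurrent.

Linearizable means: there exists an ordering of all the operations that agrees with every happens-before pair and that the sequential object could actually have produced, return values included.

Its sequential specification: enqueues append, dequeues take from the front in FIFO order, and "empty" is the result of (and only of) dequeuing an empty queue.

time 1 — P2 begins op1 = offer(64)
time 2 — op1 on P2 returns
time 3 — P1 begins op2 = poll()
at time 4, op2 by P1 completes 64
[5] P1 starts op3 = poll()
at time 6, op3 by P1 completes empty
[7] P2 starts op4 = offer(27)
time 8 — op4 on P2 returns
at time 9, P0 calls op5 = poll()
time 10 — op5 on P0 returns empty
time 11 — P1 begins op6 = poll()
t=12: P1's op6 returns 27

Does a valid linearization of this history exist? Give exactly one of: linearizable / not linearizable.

events 1..9 are fine; event 10 — the response of op5 at time 10 — makes the prefix non-linearizable
exactly one order of the 5 completed ops respects real time; the queue replay fails
sample order op1, op2, op3, op4, op5 stalls at step 5 — op5 poll() → empty has no legal effect

not linearizable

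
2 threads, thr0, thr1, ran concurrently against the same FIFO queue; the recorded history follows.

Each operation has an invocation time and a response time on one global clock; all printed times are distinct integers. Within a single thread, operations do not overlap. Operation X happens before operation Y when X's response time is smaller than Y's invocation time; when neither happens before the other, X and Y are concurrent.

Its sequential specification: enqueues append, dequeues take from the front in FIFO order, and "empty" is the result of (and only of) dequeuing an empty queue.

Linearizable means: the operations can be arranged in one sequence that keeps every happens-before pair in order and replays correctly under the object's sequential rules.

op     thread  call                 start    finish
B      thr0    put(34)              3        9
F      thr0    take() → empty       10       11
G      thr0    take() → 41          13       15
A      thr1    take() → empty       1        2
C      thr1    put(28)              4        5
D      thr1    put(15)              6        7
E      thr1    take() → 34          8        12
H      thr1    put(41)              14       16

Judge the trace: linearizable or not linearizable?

the violation lands at event 11, F's response at time 11: events 1..10 linearize, events 1..11 do not
checked exhaustively: 3 real-time-consistent orders of 5 completed operations, zero legal FIFO queue replays
no completion choice of the 1 pending operation (E) rescues it — every subset was tried
for example A, B, C, D, F (pending dropped) fails at step 5: F take() → empty is not legal there
for example A, C, B, D, F (pending dropped) fails at step 5: F take() → empty is not legal there

not linearizable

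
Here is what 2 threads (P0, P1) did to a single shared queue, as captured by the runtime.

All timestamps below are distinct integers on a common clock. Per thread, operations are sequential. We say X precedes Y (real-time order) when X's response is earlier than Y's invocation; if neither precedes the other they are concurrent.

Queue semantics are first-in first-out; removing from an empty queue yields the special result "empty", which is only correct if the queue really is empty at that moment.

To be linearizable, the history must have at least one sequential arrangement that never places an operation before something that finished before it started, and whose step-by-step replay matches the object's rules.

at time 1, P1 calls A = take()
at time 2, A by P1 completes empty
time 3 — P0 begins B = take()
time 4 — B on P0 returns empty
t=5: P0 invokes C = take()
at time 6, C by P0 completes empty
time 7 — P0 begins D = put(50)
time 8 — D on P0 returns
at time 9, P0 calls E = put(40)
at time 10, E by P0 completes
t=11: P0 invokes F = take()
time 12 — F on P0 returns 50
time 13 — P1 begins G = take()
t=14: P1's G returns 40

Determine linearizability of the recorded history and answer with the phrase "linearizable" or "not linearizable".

witness order: A, B, C, D, E, F, G
1. A take() → empty, leaving queue <>
2. B take() → empty, leaving queue <>
3. C take() → empty, leaving queue <>
4. D put(50), leaving queue <50>
5. E put(40), leaving queue <50,40>
6. F take() → 50, leaving queue <40>
7. G take() → 40, leaving queue <>

linearizable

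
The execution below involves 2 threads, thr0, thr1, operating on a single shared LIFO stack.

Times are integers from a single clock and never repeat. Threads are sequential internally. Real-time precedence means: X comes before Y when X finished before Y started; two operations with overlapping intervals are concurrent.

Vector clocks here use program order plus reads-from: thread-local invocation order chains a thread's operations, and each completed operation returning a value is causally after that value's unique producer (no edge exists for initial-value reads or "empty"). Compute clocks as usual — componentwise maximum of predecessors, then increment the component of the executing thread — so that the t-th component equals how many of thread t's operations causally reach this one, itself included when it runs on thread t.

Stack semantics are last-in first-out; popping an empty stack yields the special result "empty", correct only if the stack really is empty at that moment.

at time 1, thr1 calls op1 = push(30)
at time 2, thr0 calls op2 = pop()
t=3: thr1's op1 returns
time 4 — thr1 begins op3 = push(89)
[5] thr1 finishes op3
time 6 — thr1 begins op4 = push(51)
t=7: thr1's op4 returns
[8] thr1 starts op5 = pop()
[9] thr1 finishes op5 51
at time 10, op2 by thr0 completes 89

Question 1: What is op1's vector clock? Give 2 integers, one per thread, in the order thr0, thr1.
Answer: (0, 1)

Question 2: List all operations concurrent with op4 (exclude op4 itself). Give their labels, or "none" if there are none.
Answer: op2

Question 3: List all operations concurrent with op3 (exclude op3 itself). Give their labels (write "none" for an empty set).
Answer: op2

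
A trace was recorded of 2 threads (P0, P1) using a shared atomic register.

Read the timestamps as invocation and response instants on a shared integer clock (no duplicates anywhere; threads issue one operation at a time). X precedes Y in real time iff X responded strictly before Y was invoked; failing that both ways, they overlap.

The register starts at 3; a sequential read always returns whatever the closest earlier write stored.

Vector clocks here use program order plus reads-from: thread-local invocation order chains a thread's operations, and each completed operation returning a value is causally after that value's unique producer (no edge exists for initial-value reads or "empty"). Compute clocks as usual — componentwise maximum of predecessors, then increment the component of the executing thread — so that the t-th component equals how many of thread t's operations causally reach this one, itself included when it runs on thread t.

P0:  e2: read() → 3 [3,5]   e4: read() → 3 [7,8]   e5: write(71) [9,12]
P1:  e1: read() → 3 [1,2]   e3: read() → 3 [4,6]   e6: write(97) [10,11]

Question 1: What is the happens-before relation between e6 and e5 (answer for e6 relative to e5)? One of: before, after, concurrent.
e6 spans [10,11], e5 spans [9,12]
the intervals overlap in both directions

concurrent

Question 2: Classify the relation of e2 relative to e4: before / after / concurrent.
e2 spans [3,5], e4 spans [7,8]
resp(e2)=5 < inv(e4)=7

before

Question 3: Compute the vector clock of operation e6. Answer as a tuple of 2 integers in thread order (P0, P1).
e1 (invocation 1): nothing precedes it; P1's component alone gives (0, 1)
e2 (invocation 3): nothing precedes it; P0's component alone gives (1, 0)
VC(e3, invoked at 4): max of VC(e1)=(0, 1), then +1 on thread P1 → (0, 2)
VC(e4, invoked at 7): max of VC(e2)=(1, 0), then +1 on thread P0 → (2, 0)
VC(e6, invoked at 10): max of VC(e3)=(0, 2), then +1 on thread P1 → (0, 3)
VC(e5, invoked at 9): max of VC(e4)=(2, 0), then +1 on thread P0 → (3, 0)
target: VC(e6) = (0, 3)

(0, 3)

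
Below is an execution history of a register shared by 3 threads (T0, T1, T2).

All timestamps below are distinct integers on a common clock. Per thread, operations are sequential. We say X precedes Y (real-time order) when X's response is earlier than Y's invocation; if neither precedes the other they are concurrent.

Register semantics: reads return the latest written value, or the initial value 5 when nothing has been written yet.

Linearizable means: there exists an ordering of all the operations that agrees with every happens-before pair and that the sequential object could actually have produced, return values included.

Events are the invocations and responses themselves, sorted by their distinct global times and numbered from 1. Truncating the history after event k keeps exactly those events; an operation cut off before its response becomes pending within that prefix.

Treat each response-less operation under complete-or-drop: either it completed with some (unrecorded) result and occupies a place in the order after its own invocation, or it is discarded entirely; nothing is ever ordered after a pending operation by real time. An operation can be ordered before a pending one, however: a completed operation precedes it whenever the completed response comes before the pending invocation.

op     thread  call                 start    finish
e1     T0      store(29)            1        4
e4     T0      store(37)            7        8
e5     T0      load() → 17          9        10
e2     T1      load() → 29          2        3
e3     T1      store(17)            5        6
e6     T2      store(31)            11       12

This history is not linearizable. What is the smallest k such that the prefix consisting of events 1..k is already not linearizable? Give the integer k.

10

a valid linearization of events 1..9 exists, for instance e1, e2, e3, e4:
1. e1 store(29), leaving value 29
2. e2 load() → 29, leaving value 29
3. e3 store(17), leaving value 17
4. e4 store(37), leaving value 37
include event 10 — e5 responding at 10 — and every candidate order breaks
e.g. e1, e2, e3, e4, e5: illegal at step 5, since e5 load() → 17 cannot apply there
e.g. e2, e1, e3, e4, e5: illegal at step 1, since e2 load() → 29 cannot apply there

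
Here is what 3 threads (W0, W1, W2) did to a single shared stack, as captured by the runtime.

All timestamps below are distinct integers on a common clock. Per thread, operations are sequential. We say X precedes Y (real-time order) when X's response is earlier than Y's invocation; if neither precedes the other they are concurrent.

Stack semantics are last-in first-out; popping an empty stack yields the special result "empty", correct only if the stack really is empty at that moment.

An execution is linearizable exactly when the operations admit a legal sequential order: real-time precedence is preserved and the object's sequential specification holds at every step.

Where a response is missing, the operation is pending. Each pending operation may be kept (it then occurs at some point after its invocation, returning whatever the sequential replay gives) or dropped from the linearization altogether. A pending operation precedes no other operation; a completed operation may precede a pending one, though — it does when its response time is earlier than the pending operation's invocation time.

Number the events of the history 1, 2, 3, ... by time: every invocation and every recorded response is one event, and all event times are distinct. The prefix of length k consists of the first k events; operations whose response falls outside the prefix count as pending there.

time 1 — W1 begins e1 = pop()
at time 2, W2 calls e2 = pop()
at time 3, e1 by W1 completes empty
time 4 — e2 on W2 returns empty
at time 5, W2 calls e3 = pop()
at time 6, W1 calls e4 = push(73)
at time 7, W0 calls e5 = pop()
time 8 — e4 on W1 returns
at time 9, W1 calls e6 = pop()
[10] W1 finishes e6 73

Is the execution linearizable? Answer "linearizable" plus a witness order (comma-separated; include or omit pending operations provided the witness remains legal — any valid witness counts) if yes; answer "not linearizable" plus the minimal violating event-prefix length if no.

linearizable — witness: e1, e2, e3, e4, e6

1. e1 pop() → empty, leaving stack <>
2. e2 pop() → empty, leaving stack <>
3. e3 pop() (pending, included), leaving stack <>
4. e4 push(73), leaving stack <73>
5. e6 pop() → 73, leaving stack <>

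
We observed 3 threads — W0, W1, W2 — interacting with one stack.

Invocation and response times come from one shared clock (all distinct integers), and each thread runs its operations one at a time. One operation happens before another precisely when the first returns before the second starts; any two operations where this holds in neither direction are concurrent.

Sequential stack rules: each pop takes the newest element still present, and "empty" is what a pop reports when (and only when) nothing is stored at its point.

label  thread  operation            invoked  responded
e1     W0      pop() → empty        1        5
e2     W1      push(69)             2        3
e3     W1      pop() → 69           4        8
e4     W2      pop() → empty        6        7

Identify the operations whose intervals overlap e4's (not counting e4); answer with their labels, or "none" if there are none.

overlap test against e4 [6,7]: concurrent iff the interval meets 6..7
e1 [1,5]: before
e2 [2,3]: before
e3 [4,8]: concurrent

e3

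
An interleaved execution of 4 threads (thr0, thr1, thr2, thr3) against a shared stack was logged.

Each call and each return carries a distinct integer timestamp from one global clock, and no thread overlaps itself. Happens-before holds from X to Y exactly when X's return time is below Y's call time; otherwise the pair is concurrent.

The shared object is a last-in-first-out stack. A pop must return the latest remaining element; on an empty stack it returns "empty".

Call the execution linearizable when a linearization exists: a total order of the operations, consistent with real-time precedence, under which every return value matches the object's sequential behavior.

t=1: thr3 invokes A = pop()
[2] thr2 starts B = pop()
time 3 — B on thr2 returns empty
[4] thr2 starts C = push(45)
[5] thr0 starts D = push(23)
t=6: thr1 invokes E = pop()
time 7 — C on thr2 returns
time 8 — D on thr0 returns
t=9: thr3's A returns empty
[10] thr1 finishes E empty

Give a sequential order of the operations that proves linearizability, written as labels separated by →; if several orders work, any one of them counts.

A → B → E → C → D

step 1: A pop() → empty — stack <>
step 2: B pop() → empty — stack <>
step 3: E pop() → empty — stack <>
step 4: C push(45) — stack <45>
step 5: D push(23) — stack <45,23>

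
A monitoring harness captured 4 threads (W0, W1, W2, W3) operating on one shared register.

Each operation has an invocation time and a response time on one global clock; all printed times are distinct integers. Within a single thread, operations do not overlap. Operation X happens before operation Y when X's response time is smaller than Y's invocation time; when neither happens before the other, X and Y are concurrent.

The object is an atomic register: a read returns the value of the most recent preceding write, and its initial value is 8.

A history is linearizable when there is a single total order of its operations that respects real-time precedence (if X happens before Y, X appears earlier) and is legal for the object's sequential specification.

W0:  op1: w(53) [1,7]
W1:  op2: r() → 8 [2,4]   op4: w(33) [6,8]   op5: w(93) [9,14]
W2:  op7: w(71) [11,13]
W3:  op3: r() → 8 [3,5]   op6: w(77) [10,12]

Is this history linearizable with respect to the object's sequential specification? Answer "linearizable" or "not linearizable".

a witness: op2, op3, op1, op4, op5, op6, op7
step 1: op2 r() → 8 — value 8
step 2: op3 r() → 8 — value 8
step 3: op1 w(53) — value 53
step 4: op4 w(33) — value 33
step 5: op5 w(93) — value 93
step 6: op6 w(77) — value 77
step 7: op7 w(71) — value 71

linearizable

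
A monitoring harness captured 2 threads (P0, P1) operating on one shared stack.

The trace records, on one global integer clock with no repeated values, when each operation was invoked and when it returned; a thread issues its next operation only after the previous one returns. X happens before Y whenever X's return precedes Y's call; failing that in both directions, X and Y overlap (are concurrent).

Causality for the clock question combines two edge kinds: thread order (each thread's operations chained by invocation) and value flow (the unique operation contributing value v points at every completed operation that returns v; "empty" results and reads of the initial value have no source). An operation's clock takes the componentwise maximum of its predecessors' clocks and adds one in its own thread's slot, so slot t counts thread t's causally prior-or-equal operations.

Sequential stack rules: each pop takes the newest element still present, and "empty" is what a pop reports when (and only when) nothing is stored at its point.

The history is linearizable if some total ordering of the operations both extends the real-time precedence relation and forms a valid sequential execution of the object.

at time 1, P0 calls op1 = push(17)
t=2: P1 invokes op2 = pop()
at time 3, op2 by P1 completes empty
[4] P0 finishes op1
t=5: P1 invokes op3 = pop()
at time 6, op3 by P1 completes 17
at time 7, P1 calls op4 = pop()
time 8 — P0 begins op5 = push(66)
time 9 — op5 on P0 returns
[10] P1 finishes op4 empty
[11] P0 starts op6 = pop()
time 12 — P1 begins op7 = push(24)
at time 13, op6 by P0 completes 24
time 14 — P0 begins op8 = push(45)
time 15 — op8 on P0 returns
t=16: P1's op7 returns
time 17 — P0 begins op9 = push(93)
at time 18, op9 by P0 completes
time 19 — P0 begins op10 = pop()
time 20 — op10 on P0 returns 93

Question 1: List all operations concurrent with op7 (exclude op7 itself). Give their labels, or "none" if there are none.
op7 spans [12,16]: anything still running between times 12 and 16 counts as concurrent
op1 [1,4]: before
op2 [2,3]: before
op3 [5,6]: before
op4 [7,10]: before
op5 [8,9]: before
op6 [11,13]: concurrent
op8 [14,15]: concurrent
op9 [17,18]: after
op10 [19,20]: after

op6, op8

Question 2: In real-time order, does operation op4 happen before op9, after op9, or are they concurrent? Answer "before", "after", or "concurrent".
op4 spans [7,10], op9 spans [17,18]
resp(op4)=10 < inv(op9)=17

before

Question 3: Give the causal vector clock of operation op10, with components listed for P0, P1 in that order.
VC(op2, invoked at 2): no causal predecessors; +1 on P1 → (0, 1)
VC(op1, invoked at 1): no causal predecessors; +1 on P0 → (1, 0)
op5, invoked 8, takes VC(op1)=(1, 0) under max, adds 1 for P0 → (2, 0)
op3, invoked 5, takes VC(op1)=(1, 0), VC(op2)=(0, 1) under max, adds 1 for P1 → (1, 2)
op4, invoked 7, takes VC(op3)=(1, 2) under max, adds 1 for P1 → (1, 3)
op7, invoked 12, takes VC(op4)=(1, 3) under max, adds 1 for P1 → (1, 4)
op6, invoked 11, takes VC(op5)=(2, 0), VC(op7)=(1, 4) under max, adds 1 for P0 → (3, 4)
op8, invoked 14, takes VC(op6)=(3, 4) under max, adds 1 for P0 → (4, 4)
op9, invoked 17, takes VC(op8)=(4, 4) under max, adds 1 for P0 → (5, 4)
op10, invoked 19, takes VC(op9)=(5, 4) under max, adds 1 for P0 → (6, 4)
target: VC(op10) = (6, 4)

(6, 4)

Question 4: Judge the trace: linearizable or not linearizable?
one valid linearization: op2, op1, op3, op4, op5, op7, op6, op8, op9, op10
1. op2 pop() → empty, leaving stack <>
2. op1 push(17), leaving stack <17>
3. op3 pop() → 17, leaving stack <>
4. op4 pop() → empty, leaving stack <>
5. op5 push(66), leaving stack <66>
6. op7 push(24), leaving stack <66,24>
7. op6 pop() → 24, leaving stack <66>
8. op8 push(45), leaving stack <66,45>
9. op9 push(93), leaving stack <66,45,93>
10. op10 pop() → 93, leaving stack <66,45>

linearizable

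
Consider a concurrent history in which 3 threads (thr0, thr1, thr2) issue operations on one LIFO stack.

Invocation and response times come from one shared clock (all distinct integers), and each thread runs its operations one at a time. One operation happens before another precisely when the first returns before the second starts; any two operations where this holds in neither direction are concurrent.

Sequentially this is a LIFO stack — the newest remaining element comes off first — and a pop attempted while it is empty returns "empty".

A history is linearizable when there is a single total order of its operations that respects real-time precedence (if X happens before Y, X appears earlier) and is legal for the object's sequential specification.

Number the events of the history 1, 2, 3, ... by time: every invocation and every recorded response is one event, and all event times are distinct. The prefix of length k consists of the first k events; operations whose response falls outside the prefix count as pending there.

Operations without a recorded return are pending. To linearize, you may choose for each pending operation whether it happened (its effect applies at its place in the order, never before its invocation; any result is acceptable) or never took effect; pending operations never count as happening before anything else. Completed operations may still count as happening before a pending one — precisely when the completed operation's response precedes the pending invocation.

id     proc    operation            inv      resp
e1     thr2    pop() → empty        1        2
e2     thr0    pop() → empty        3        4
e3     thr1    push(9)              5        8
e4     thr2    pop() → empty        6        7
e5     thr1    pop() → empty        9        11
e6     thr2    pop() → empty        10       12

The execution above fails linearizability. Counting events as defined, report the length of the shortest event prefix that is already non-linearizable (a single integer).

12

events 1..11 are linearizable, e.g. via e1, e2, e4, e3, e6, e5:
1. e1 pop() → empty, leaving stack <>
2. e2 pop() → empty, leaving stack <>
3. e4 pop() → empty, leaving stack <>
4. e3 push(9), leaving stack <9>
5. e6 pop() (pending, included), leaving stack <>
6. e5 pop() → empty, leaving stack <>
once event 12 joins (e6's response, time 12), exhaustive search finds no witness
one such order, e1, e2, e3, e4, e5, e6, breaks at step 4 where e4 pop() → empty is illegal
one such order, e1, e2, e3, e4, e6, e5, breaks at step 4 where e4 pop() → empty is illegal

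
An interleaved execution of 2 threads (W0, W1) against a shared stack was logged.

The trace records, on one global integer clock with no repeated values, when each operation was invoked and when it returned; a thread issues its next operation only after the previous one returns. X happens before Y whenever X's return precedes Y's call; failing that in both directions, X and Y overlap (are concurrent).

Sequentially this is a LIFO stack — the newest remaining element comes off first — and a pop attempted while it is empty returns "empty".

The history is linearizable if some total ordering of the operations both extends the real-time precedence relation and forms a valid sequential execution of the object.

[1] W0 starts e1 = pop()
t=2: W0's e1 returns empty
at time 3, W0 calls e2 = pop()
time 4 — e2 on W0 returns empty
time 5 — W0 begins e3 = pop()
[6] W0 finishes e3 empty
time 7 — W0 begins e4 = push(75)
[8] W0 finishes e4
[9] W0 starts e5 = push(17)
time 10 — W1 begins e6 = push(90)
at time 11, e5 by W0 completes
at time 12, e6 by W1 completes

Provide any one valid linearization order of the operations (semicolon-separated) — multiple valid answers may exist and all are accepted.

e1; e2; e3; e4; e5; e6

step 1: e1 pop() → empty — stack <>
step 2: e2 pop() → empty — stack <>
step 3: e3 pop() → empty — stack <>
step 4: e4 push(75) — stack <75>
step 5: e5 push(17) — stack <75,17>
step 6: e6 push(90) — stack <75,17,90>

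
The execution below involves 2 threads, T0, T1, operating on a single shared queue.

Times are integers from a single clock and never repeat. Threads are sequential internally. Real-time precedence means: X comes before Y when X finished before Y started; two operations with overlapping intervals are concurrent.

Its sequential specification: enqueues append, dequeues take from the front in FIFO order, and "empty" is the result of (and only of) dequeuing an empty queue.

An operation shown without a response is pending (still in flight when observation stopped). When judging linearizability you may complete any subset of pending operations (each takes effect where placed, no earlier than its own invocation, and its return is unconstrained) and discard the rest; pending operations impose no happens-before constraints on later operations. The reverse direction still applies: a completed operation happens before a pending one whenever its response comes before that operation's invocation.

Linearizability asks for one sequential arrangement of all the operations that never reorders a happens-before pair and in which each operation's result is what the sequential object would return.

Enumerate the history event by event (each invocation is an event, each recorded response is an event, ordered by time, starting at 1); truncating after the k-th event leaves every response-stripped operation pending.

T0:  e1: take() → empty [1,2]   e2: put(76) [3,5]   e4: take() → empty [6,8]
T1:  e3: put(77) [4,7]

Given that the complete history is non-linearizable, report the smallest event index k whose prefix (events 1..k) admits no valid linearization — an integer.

8

events 1..7 are still linearizable — one witness is e1, e2, e3:
after step 1 (e1 take() → empty): queue <>
after step 2 (e2 put(76)): queue <76>
after step 3 (e3 put(77)): queue <76,77>
event 8 — e4's response, time 8 — after it, nothing linearizes
for example e1, e2, e3, e4 fails at step 4: e4 take() → empty is not legal there
for example e1, e2, e4, e3 fails at step 3: e4 take() → empty is not legal there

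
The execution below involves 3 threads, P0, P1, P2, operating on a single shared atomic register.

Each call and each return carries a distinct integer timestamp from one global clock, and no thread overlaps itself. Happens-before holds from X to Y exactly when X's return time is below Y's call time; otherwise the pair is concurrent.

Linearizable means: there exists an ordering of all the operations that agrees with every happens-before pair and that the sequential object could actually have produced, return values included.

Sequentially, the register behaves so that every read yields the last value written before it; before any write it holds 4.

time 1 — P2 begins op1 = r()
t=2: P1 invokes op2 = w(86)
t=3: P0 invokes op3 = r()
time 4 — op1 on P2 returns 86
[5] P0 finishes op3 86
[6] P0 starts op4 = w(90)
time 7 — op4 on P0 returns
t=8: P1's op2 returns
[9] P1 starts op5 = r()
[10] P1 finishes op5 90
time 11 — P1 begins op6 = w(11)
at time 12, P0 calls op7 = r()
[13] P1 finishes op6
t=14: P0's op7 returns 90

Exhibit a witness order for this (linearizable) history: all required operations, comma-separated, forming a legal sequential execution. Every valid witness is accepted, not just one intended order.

step 1: op2 w(86) — value 86
step 2: op1 r() → 86 — value 86
step 3: op3 r() → 86 — value 86
step 4: op4 w(90) — value 90
step 5: op5 r() → 90 — value 90
step 6: op7 r() → 90 — value 90
step 7: op6 w(11) — value 11

op2, op1, op3, op4, op5, op7, op6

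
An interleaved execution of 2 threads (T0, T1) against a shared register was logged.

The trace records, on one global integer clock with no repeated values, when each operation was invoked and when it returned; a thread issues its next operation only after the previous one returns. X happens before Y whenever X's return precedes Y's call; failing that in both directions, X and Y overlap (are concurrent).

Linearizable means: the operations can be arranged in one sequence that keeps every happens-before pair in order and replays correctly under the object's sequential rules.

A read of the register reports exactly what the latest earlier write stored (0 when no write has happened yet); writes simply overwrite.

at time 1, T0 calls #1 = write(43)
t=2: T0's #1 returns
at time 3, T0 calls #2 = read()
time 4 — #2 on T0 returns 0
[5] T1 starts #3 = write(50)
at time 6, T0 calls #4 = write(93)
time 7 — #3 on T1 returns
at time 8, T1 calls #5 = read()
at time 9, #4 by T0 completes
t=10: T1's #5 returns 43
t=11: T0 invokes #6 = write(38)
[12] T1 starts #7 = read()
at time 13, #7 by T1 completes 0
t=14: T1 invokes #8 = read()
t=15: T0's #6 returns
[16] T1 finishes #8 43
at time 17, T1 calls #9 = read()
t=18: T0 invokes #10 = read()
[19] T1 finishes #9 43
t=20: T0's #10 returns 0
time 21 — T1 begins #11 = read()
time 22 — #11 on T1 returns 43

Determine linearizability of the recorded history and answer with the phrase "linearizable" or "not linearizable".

the violation lands at event 4, #2's response at time 4: events 1..3 linearize, events 1..4 do not
exhaustive check: the 2 completed register ops admit one real-time order; illegal
e.g. #1, #2: illegal at step 2, since #2 read() → 0 cannot apply there

not linearizable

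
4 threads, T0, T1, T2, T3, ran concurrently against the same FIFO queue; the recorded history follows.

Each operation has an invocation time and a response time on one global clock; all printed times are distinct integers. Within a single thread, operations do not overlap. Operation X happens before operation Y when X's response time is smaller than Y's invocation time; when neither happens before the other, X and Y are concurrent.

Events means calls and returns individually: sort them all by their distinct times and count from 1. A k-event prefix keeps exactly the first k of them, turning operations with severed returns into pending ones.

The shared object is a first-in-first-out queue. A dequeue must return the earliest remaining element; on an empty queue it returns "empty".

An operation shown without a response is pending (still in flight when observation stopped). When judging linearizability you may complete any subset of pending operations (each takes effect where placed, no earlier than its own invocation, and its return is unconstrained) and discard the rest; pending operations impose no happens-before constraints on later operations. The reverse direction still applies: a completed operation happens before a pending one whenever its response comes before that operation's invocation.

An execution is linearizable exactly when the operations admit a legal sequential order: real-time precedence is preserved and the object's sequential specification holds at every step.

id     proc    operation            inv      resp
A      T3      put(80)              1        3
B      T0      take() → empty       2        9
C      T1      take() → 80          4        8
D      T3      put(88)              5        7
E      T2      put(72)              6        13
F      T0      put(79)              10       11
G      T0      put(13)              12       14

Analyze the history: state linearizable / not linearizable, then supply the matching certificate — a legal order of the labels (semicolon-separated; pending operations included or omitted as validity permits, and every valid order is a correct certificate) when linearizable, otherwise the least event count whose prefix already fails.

linearizable — witness: A; C; B; D; E; F; G

step 1: A put(80) — queue <80>
step 2: C take() → 80 — queue <>
step 3: B take() → empty — queue <>
step 4: D put(88) — queue <88>
step 5: E put(72) — queue <88,72>
step 6: F put(79) — queue <88,72,79>
step 7: G put(13) — queue <88,72,79,13>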